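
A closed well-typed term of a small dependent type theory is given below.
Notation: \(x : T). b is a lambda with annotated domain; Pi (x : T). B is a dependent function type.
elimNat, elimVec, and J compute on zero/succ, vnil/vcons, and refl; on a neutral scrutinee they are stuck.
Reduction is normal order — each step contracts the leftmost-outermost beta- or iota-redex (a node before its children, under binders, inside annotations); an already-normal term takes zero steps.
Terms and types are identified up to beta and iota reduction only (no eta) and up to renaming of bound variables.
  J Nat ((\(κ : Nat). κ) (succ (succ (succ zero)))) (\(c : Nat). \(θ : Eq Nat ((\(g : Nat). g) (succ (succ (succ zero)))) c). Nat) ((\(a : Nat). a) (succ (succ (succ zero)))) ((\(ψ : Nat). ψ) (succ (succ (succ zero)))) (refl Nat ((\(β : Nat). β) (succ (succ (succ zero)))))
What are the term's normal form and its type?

resulting normal form:
  succ (succ (succ zero))
type:
  Nat
observation: the leftmost-outermost redex is a J iota-redex, and normalization takes 2 steps.


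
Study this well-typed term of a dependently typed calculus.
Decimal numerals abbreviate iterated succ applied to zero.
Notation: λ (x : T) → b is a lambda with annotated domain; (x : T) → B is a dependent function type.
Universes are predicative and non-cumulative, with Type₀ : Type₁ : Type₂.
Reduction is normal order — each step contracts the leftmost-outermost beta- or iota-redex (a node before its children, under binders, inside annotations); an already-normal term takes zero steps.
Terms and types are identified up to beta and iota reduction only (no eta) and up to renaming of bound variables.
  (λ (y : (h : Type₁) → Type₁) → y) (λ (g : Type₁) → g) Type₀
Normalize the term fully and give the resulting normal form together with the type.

reduced normal form:
  Type₀
type:
  Type₁
observation: reduction starts at a beta-redex, and 2 normal-order steps reach the normal form.


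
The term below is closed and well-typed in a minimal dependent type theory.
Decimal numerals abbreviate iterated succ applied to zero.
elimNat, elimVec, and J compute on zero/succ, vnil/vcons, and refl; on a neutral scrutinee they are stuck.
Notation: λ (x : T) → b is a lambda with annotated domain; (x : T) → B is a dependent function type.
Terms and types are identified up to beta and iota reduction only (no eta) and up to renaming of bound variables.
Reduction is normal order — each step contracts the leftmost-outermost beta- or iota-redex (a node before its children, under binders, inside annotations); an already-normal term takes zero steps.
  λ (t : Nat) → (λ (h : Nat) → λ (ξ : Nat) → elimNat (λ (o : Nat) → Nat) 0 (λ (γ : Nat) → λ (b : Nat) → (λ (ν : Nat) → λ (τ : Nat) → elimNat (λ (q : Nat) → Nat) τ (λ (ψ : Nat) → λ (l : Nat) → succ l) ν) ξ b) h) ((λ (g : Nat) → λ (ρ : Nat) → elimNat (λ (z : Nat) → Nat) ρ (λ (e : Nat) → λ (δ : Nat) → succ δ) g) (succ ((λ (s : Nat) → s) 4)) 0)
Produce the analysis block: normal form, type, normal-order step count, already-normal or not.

resulting normal form:
  λ (t : Nat) → λ (h : Nat) → elimNat (λ (ξ : Nat) → Nat) (elimNat (λ (o : Nat) → Nat) (elimNat (λ (γ : Nat) → Nat) (elimNat (λ (b : Nat) → Nat) (elimNat (λ (ν : Nat) → Nat) 0 (λ (τ : Nat) → λ (q : Nat) → succ q) h) (λ (ψ : Nat) → λ (l : Nat) → succ l) h) (λ (g : Nat) → λ (ρ : Nat) → succ ρ) h) (λ (z : Nat) → λ (e : Nat) → succ e) h) (λ (δ : Nat) → λ (s : Nat) → succ s) h
inferred type:
  (t : Nat) → (h : Nat) → Nat
normal-order step count: 38
started in normal form: no
first redex: a beta-redex


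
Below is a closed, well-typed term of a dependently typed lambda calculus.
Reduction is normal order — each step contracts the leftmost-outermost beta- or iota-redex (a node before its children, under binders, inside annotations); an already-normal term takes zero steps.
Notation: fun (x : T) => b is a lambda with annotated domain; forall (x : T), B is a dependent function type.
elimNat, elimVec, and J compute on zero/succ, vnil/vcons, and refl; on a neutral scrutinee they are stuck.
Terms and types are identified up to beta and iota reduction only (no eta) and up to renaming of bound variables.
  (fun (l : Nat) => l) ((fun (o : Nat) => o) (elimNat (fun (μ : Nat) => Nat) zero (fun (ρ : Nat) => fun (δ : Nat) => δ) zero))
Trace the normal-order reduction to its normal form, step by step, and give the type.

normal-order reduction sequence:
  (fun (l : Nat) => l) ((fun (o : Nat) => o) (elimNat (fun (μ : Nat) => Nat) zero (fun (ρ : Nat) => fun (δ : Nat) => δ) zero))
  ~> (fun (l : Nat) => l) (elimNat (fun (o : Nat) => Nat) zero (fun (μ : Nat) => fun (ρ : Nat) => ρ) zero)
  ~> elimNat (fun (l : Nat) => Nat) zero (fun (o : Nat) => fun (μ : Nat) => μ) zero
  ~> zero
type:
  Nat


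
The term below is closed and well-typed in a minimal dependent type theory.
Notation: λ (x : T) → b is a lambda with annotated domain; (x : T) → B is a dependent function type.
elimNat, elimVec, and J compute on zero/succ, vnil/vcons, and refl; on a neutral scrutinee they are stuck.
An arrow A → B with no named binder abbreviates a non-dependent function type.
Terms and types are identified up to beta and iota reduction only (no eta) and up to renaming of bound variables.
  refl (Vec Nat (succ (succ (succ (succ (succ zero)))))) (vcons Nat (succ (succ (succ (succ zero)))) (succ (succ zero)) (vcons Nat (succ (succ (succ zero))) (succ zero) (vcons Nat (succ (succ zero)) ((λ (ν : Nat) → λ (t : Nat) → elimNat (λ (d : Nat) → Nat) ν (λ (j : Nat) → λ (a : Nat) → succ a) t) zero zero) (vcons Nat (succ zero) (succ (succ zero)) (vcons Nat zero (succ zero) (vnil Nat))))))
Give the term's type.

the term's type:
  Eq (Vec Nat (succ (succ (succ (succ (succ zero)))))) (vcons Nat (succ (succ (succ (succ zero)))) (succ (succ zero)) (vcons Nat (succ (succ (succ zero))) (succ zero) (vcons Nat (succ (succ zero)) zero (vcons Nat (succ zero) (succ (succ zero)) (vcons Nat zero (succ zero) (vnil Nat)))))) (vcons Nat (succ (succ (succ (succ zero)))) (succ (succ zero)) (vcons Nat (succ (succ (succ zero))) (succ zero) (vcons Nat (succ (succ zero)) zero (vcons Nat (succ zero) (succ (succ zero)) (vcons Nat zero (succ zero) (vnil Nat))))))


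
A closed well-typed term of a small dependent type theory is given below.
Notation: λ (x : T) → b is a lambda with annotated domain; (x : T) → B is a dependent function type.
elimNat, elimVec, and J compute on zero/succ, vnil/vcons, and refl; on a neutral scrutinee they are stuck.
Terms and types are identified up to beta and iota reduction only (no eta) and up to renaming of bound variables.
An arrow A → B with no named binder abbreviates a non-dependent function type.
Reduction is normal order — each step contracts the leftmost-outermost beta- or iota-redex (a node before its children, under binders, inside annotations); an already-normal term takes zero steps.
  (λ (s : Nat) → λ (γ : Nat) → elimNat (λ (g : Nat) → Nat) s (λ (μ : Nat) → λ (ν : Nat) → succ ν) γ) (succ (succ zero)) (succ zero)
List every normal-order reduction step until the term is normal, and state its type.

normal-order reduction sequence:
  (λ (s : Nat) → λ (γ : Nat) → elimNat (λ (g : Nat) → Nat) s (λ (μ : Nat) → λ (ν : Nat) → succ ν) γ) (succ (succ zero)) (succ zero)
  ~> (λ (s : Nat) → elimNat (λ (γ : Nat) → Nat) (succ (succ zero)) (λ (g : Nat) → λ (μ : Nat) → succ μ) s) (succ zero)
  ~> elimNat (λ (s : Nat) → Nat) (succ (succ zero)) (λ (γ : Nat) → λ (g : Nat) → succ g) (succ zero)
  ~> (λ (s : Nat) → λ (γ : Nat) → succ γ) zero (elimNat (λ (g : Nat) → Nat) (succ (succ zero)) (λ (μ : Nat) → λ (ν : Nat) → succ ν) zero)
  ~> (λ (s : Nat) → succ s) (elimNat (λ (γ : Nat) → Nat) (succ (succ zero)) (λ (g : Nat) → λ (μ : Nat) → succ μ) zero)
  ~> succ (elimNat (λ (s : Nat) → Nat) (succ (succ zero)) (λ (γ : Nat) → λ (g : Nat) → succ g) zero)
  ~> succ (succ (succ zero))
type:
  Nat


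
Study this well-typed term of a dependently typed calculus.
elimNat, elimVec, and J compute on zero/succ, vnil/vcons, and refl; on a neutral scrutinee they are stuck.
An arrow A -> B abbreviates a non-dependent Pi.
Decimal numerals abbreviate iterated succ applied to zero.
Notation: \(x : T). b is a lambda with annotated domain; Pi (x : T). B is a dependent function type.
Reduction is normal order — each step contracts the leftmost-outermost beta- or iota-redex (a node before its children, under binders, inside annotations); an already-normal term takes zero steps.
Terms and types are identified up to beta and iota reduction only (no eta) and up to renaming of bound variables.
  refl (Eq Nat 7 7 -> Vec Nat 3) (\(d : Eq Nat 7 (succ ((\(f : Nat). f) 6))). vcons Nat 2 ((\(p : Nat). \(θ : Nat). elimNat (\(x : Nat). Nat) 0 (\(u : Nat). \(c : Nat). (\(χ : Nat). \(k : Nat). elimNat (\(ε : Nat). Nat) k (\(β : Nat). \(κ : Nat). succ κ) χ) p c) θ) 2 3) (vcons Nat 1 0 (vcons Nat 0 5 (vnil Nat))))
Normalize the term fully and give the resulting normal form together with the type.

resulting normal form:
  refl (Eq Nat 7 7 -> Vec Nat 3) (\(d : Eq Nat 7 7). vcons Nat 2 6 (vcons Nat 1 0 (vcons Nat 0 5 (vnil Nat))))
type:
  Eq (Eq Nat 7 7 -> Vec Nat 3) (\(d : Eq Nat 7 7). vcons Nat 2 6 (vcons Nat 1 0 (vcons Nat 0 5 (vnil Nat)))) (\(f : Eq Nat 7 7). vcons Nat 2 6 (vcons Nat 1 0 (vcons Nat 0 5 (vnil Nat))))


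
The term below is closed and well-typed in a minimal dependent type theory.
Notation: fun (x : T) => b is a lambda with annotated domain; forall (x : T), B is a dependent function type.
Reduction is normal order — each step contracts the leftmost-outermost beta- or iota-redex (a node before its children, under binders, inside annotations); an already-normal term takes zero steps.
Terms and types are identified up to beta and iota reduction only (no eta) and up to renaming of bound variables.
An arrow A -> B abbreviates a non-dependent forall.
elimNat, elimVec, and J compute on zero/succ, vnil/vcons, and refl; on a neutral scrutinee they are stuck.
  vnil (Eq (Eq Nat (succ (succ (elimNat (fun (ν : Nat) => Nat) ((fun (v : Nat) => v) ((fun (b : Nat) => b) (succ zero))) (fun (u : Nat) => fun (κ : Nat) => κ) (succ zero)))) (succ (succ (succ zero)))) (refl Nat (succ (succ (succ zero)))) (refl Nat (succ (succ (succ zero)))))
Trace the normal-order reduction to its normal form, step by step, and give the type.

normal-order reduction:
  vnil (Eq (Eq Nat (succ (succ (elimNat (fun (ν : Nat) => Nat) ((fun (v : Nat) => v) ((fun (b : Nat) => b) (succ zero))) (fun (u : Nat) => fun (κ : Nat) => κ) (succ zero)))) (succ (succ (succ zero)))) (refl Nat (succ (succ (succ zero)))) (refl Nat (succ (succ (succ zero)))))
  ~> vnil (Eq (Eq Nat (succ (succ ((fun (ν : Nat) => fun (v : Nat) => v) zero (elimNat (fun (b : Nat) => Nat) ((fun (u : Nat) => u) ((fun (κ : Nat) => κ) (succ zero))) (fun (m : Nat) => fun (d : Nat) => d) zero)))) (succ (succ (succ zero)))) (refl Nat (succ (succ (succ zero)))) (refl Nat (succ (succ (succ zero)))))
  ~> vnil (Eq (Eq Nat (succ (succ ((fun (ν : Nat) => ν) (elimNat (fun (v : Nat) => Nat) ((fun (b : Nat) => b) ((fun (u : Nat) => u) (succ zero))) (fun (κ : Nat) => fun (m : Nat) => m) zero)))) (succ (succ (succ zero)))) (refl Nat (succ (succ (succ zero)))) (refl Nat (succ (succ (succ zero)))))
  ~> vnil (Eq (Eq Nat (succ (succ (elimNat (fun (ν : Nat) => Nat) ((fun (v : Nat) => v) ((fun (b : Nat) => b) (succ zero))) (fun (u : Nat) => fun (κ : Nat) => κ) zero))) (succ (succ (succ zero)))) (refl Nat (succ (succ (succ zero)))) (refl Nat (succ (succ (succ zero)))))
  ~> vnil (Eq (Eq Nat (succ (succ ((fun (ν : Nat) => ν) ((fun (v : Nat) => v) (succ zero))))) (succ (succ (succ zero)))) (refl Nat (succ (succ (succ zero)))) (refl Nat (succ (succ (succ zero)))))
  ~> vnil (Eq (Eq Nat (succ (succ ((fun (ν : Nat) => ν) (succ zero)))) (succ (succ (succ zero)))) (refl Nat (succ (succ (succ zero)))) (refl Nat (succ (succ (succ zero)))))
  ~> vnil (Eq (Eq Nat (succ (succ (succ zero))) (succ (succ (succ zero)))) (refl Nat (succ (succ (succ zero)))) (refl Nat (succ (succ (succ zero)))))
the term's type:
  Vec (Eq (Eq Nat (succ (succ (succ zero))) (succ (succ (succ zero)))) (refl Nat (succ (succ (succ zero)))) (refl Nat (succ (succ (succ zero))))) zero


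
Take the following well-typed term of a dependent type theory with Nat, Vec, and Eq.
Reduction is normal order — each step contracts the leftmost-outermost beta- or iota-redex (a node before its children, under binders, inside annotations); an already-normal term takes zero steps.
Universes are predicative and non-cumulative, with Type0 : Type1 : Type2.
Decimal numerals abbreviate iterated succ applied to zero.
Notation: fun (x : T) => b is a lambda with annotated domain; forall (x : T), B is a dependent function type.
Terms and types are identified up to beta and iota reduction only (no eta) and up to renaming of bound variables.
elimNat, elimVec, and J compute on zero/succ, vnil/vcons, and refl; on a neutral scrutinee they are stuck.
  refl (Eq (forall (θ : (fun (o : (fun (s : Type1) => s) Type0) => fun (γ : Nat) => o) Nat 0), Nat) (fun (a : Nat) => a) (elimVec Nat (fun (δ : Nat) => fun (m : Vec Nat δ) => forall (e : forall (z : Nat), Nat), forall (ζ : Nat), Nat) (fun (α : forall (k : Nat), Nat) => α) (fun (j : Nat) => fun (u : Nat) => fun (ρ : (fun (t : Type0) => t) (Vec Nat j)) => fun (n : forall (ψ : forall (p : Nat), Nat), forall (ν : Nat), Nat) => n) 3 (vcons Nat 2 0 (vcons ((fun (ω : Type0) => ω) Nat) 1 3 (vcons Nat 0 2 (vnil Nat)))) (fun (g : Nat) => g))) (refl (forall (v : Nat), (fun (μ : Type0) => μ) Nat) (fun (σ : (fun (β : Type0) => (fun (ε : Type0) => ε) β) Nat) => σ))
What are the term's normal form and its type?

normal form:
  refl (Eq (forall (θ : Nat), Nat) (fun (o : Nat) => o) (fun (s : Nat) => s)) (refl (forall (γ : Nat), Nat) (fun (a : Nat) => a))
inferred type:
  Eq (Eq (forall (θ : Nat), Nat) (fun (o : Nat) => o) (fun (s : Nat) => s)) (refl (forall (γ : Nat), Nat) (fun (a : Nat) => a)) (refl (forall (δ : Nat), Nat) (fun (m : Nat) => m))
observation: normalization takes exactly 22 steps under the normal-order strategy.


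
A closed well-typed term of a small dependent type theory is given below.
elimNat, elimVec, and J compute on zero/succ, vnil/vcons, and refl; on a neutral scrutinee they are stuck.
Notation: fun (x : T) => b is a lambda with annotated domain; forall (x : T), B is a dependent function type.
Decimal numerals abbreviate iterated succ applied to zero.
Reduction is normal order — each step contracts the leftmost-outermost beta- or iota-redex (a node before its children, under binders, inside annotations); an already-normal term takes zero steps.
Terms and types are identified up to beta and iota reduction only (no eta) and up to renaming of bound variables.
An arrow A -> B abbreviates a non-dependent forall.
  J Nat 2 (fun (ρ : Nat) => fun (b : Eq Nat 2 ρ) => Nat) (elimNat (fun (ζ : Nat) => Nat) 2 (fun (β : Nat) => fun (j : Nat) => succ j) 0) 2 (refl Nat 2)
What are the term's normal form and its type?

reduced normal form:
  2
the term's type:
  Nat
observation: contracting a J iota-redex first, the term normalizes in 2 steps.


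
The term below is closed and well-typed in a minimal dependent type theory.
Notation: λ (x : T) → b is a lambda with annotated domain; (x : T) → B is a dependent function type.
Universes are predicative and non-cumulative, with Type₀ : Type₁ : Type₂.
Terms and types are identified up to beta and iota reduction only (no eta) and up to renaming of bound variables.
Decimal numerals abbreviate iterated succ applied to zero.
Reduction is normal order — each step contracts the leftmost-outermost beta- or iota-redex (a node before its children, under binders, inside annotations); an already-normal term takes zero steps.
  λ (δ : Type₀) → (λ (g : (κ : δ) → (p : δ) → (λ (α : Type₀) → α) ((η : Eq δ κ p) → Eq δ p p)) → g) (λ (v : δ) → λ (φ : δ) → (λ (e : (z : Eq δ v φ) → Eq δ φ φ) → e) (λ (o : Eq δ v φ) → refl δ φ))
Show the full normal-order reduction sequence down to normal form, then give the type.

reduction (normal order):
  λ (δ : Type₀) → (λ (g : (κ : δ) → (p : δ) → (λ (α : Type₀) → α) ((η : Eq δ κ p) → Eq δ p p)) → g) (λ (v : δ) → λ (φ : δ) → (λ (e : (z : Eq δ v φ) → Eq δ φ φ) → e) (λ (o : Eq δ v φ) → refl δ φ))
  ~> λ (δ : Type₀) → λ (g : δ) → λ (κ : δ) → (λ (p : (α : Eq δ g κ) → Eq δ κ κ) → p) (λ (η : Eq δ g κ) → refl δ κ)
  ~> λ (δ : Type₀) → λ (g : δ) → λ (κ : δ) → λ (p : Eq δ g κ) → refl δ κ
the term's type:
  (δ : Type₀) → (g : δ) → (κ : δ) → (p : Eq δ g κ) → Eq δ κ κ


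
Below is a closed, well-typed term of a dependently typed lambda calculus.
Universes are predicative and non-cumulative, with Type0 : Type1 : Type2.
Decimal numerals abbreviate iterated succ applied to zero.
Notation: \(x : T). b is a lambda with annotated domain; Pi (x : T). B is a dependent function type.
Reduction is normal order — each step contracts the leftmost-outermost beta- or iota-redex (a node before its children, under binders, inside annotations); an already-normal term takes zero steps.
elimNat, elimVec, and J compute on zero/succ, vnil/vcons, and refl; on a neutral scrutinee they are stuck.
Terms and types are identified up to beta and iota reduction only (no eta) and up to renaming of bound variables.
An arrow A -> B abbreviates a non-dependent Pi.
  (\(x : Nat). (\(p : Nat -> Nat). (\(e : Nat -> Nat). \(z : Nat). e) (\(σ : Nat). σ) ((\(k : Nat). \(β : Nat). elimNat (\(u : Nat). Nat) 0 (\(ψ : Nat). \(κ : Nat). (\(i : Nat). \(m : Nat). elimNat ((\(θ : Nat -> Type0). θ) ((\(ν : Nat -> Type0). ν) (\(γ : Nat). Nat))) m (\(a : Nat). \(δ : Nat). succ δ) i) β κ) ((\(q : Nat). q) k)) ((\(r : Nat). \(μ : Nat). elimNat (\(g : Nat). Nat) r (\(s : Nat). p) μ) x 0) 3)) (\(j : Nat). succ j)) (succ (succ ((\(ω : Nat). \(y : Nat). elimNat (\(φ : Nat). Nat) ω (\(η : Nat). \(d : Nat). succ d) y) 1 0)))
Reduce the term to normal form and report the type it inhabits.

resulting normal form:
  \(x : Nat). x
the term's type:
  Nat -> Nat
observation: 4 normal-order steps separate the term from its normal form.


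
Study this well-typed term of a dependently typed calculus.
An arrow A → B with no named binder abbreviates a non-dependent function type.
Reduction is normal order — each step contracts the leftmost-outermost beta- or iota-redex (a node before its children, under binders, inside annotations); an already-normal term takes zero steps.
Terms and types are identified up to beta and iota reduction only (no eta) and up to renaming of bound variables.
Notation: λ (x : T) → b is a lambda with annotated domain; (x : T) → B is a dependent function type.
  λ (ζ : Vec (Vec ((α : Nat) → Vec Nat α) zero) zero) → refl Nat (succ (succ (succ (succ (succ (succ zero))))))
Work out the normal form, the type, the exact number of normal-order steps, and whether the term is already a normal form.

resulting normal form:
  λ (ζ : Vec (Vec ((α : Nat) → Vec Nat α) zero) zero) → refl Nat (succ (succ (succ (succ (succ (succ zero))))))
inferred type:
  Vec (Vec ((ζ : Nat) → Vec Nat ζ) zero) zero → Eq Nat (succ (succ (succ (succ (succ (succ zero)))))) (succ (succ (succ (succ (succ (succ zero))))))
reduction steps (normal order): 0
already normal: yes


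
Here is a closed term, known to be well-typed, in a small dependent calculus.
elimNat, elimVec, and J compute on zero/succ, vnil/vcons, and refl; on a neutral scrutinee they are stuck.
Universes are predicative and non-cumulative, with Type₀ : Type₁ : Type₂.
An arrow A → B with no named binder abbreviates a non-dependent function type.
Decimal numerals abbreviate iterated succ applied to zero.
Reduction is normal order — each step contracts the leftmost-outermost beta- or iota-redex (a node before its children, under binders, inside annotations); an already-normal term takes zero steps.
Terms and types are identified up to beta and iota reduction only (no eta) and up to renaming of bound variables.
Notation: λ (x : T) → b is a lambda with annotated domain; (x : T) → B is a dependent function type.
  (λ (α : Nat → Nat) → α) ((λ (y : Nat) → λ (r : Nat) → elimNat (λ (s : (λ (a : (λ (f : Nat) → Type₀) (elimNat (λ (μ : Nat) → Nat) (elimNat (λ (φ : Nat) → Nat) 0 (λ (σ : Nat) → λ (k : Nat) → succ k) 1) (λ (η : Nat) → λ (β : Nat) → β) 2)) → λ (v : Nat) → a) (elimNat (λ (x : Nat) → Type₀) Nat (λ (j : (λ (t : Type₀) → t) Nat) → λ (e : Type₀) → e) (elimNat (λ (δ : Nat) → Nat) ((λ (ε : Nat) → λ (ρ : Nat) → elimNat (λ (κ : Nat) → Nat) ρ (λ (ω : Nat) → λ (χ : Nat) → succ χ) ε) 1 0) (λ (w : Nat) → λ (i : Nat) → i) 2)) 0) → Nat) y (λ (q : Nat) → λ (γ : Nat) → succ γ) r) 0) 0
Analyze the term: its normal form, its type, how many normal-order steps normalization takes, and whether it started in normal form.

reduced normal form:
  0
inferred type:
  Nat
normal-order step count: 4
already normal: no
first redex: a beta-redex


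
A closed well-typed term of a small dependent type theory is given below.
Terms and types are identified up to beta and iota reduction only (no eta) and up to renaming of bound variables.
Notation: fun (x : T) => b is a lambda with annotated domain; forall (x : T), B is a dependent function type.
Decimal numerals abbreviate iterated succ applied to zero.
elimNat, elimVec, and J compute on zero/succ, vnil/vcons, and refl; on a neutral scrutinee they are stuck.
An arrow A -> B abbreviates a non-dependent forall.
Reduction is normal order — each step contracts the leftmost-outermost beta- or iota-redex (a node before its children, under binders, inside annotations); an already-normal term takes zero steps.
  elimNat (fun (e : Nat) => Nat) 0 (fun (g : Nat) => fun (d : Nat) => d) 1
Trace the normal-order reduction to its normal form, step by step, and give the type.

normal-order reduction:
  elimNat (fun (e : Nat) => Nat) 0 (fun (g : Nat) => fun (d : Nat) => d) 1
  ~> (fun (e : Nat) => fun (g : Nat) => g) 0 (elimNat (fun (d : Nat) => Nat) 0 (fun (y : Nat) => fun (n : Nat) => n) 0)
  ~> (fun (e : Nat) => e) (elimNat (fun (g : Nat) => Nat) 0 (fun (d : Nat) => fun (y : Nat) => y) 0)
  ~> elimNat (fun (e : Nat) => Nat) 0 (fun (g : Nat) => fun (d : Nat) => d) 0
  ~> 0
type:
  Nat


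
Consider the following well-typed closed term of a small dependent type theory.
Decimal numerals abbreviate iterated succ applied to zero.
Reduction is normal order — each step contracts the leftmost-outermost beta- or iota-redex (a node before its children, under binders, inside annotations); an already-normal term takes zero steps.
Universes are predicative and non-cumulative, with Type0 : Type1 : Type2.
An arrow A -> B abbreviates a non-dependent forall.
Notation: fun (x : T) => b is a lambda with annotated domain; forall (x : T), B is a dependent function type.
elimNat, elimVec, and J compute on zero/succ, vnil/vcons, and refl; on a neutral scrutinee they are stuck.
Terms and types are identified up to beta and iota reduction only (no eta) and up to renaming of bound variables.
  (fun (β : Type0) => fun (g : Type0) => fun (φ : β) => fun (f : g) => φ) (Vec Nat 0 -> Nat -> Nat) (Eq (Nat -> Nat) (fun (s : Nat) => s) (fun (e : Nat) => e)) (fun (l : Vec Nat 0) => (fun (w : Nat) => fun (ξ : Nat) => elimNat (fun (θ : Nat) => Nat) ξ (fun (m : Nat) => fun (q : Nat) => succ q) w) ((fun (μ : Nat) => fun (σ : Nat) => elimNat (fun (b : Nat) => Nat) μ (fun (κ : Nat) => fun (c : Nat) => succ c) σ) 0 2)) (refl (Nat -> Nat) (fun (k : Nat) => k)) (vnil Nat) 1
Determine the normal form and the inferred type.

resulting normal form:
  3
inferred type:
  Nat


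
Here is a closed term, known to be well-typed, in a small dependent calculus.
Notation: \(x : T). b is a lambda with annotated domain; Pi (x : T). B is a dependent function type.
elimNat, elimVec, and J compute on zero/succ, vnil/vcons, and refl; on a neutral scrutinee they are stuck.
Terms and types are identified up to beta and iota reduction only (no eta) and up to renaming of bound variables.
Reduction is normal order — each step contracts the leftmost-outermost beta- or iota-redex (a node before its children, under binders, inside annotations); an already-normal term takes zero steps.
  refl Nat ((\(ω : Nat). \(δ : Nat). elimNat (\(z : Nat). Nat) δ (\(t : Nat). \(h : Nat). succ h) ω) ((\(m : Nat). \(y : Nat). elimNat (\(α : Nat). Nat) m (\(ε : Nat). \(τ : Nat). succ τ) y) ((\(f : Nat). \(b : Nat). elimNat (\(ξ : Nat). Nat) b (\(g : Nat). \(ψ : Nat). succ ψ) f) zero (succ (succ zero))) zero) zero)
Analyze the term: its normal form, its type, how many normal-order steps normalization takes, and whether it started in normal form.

reduced normal form:
  refl Nat (succ (succ zero))
the term's type:
  Eq Nat (succ (succ zero)) (succ (succ zero))
normal-order step count: 15
term was already normal: no
first contracted redex: a beta-redex


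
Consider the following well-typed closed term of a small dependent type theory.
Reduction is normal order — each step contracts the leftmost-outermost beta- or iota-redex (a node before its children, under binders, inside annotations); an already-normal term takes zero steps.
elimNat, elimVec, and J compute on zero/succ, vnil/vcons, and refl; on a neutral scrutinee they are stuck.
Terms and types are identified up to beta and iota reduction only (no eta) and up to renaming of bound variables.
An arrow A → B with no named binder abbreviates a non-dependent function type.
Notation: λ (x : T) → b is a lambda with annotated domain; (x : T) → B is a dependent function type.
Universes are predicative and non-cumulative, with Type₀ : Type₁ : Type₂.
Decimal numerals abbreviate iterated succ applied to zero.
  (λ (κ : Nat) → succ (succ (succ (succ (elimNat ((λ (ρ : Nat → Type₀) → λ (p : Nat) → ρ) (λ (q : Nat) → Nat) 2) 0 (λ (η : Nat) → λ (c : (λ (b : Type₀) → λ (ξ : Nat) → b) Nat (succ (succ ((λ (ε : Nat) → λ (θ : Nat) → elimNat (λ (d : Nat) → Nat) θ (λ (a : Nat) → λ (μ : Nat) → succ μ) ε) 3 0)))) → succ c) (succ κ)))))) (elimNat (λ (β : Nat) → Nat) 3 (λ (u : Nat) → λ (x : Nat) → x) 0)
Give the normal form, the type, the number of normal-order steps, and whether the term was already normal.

reduced normal form:
  8
the term's type:
  Nat
normal-order step count: 19
term was already normal: no
first contracted redex: a beta-redex


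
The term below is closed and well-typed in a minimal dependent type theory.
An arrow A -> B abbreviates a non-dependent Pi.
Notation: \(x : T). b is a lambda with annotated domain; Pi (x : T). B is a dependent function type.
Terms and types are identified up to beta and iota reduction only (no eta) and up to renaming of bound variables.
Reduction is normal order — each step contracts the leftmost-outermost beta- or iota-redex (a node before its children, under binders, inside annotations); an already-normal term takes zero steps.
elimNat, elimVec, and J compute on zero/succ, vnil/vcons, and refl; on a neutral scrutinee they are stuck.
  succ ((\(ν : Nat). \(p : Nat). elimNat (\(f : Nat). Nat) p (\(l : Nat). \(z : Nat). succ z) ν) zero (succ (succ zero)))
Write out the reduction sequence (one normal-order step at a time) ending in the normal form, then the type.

reduction (normal order):
  succ ((\(ν : Nat). \(p : Nat). elimNat (\(f : Nat). Nat) p (\(l : Nat). \(z : Nat). succ z) ν) zero (succ (succ zero)))
  ~> succ ((\(ν : Nat). elimNat (\(p : Nat). Nat) ν (\(f : Nat). \(l : Nat). succ l) zero) (succ (succ zero)))
  ~> succ (elimNat (\(ν : Nat). Nat) (succ (succ zero)) (\(p : Nat). \(f : Nat). succ f) zero)
  ~> succ (succ (succ zero))
type:
  Nat


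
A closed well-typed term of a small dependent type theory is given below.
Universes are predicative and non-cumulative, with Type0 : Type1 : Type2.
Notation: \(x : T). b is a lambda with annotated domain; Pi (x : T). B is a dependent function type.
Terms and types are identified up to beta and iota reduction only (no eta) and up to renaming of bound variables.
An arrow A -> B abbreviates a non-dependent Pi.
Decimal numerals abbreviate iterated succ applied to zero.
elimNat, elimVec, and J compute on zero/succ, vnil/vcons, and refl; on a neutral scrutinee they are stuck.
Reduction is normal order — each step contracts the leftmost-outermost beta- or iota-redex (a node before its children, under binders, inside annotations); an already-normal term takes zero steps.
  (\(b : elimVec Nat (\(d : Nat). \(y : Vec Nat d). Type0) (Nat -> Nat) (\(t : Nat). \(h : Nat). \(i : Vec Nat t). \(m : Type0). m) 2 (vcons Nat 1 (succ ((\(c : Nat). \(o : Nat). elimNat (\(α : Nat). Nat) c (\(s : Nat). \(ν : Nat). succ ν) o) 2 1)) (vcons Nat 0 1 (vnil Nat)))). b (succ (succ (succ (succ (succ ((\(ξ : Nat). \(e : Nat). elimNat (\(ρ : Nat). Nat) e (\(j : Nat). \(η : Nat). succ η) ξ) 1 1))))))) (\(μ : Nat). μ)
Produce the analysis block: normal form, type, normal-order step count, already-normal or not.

normal form:
  7
inferred type:
  Nat
normal-order step count: 8
term was already normal: no
first redex: a beta-redex


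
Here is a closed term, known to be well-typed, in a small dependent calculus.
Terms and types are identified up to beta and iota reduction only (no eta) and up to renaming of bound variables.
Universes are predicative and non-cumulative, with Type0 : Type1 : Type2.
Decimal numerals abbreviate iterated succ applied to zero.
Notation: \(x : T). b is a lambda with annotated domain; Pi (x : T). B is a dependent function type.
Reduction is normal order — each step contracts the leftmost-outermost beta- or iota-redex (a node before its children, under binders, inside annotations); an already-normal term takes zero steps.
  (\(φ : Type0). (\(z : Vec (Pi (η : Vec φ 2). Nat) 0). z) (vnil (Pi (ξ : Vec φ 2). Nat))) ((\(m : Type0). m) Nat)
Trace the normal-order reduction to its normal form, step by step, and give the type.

reduction (normal order):
  (\(φ : Type0). (\(z : Vec (Pi (η : Vec φ 2). Nat) 0). z) (vnil (Pi (ξ : Vec φ 2). Nat))) ((\(m : Type0). m) Nat)
  ~> (\(φ : Vec (Pi (z : Vec ((\(η : Type0). η) Nat) 2). Nat) 0). φ) (vnil (Pi (ξ : Vec ((\(m : Type0). m) Nat) 2). Nat))
  ~> vnil (Pi (φ : Vec ((\(z : Type0). z) Nat) 2). Nat)
  ~> vnil (Pi (φ : Vec Nat 2). Nat)
type:
  Vec (Pi (φ : Vec Nat 2). Nat) 0


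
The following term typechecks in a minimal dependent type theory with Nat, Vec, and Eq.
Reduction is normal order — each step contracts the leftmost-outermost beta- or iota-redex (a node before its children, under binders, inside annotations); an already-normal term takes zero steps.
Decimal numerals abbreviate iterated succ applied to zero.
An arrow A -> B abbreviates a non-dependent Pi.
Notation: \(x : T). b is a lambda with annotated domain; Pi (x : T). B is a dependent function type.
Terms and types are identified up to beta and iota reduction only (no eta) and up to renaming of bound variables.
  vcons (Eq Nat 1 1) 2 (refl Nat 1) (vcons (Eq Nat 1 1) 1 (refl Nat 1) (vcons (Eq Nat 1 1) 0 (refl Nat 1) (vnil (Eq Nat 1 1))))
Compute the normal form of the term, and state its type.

normal form:
  vcons (Eq Nat 1 1) 2 (refl Nat 1) (vcons (Eq Nat 1 1) 1 (refl Nat 1) (vcons (Eq Nat 1 1) 0 (refl Nat 1) (vnil (Eq Nat 1 1))))
inferred type:
  Vec (Eq Nat 1 1) 3
observation: the term is already in normal form.


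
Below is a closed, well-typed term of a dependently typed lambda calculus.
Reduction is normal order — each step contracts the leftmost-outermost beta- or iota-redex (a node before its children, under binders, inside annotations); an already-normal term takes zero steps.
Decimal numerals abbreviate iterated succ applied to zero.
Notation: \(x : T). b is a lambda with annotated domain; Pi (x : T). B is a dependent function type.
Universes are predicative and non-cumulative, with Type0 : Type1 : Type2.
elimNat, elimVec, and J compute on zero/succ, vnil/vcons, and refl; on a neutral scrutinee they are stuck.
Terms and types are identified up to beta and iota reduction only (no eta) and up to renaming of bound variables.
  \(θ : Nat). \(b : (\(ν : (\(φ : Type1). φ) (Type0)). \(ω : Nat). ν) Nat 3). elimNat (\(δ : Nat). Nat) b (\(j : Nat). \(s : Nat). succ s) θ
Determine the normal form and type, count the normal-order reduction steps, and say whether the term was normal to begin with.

resulting normal form:
  \(θ : Nat). \(b : Nat). elimNat (\(ν : Nat). Nat) b (\(φ : Nat). \(ω : Nat). succ ω) θ
type:
  Pi (θ : Nat). Pi (b : Nat). Nat
normal-order step count: 2
term was already normal: no
first redex: a beta-redex


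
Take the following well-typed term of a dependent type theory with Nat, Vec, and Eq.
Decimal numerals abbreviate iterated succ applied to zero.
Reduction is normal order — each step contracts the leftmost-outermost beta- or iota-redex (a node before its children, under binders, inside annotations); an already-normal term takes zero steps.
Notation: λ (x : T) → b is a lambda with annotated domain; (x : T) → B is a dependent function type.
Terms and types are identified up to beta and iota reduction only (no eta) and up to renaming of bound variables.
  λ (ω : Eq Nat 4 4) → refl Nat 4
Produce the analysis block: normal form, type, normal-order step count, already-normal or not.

resulting normal form:
  λ (ω : Eq Nat 4 4) → refl Nat 4
the term's type:
  (ω : Eq Nat 4 4) → Eq Nat 4 4
steps to reach normal form (normal order): 0
started in normal form: yes


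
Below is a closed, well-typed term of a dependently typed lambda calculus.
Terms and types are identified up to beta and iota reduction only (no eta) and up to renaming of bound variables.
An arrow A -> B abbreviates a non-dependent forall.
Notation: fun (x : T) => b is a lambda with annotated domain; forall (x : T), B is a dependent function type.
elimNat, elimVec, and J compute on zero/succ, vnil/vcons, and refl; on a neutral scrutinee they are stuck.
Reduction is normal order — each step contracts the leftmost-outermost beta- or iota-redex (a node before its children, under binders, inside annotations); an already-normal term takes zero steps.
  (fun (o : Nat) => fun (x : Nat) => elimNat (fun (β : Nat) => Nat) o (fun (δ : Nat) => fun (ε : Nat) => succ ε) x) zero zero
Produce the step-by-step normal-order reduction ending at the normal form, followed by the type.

normal-order reduction:
  (fun (o : Nat) => fun (x : Nat) => elimNat (fun (β : Nat) => Nat) o (fun (δ : Nat) => fun (ε : Nat) => succ ε) x) zero zero
  ~> (fun (o : Nat) => elimNat (fun (x : Nat) => Nat) zero (fun (β : Nat) => fun (δ : Nat) => succ δ) o) zero
  ~> elimNat (fun (o : Nat) => Nat) zero (fun (x : Nat) => fun (β : Nat) => succ β) zero
  ~> zero
inferred type:
  Nat


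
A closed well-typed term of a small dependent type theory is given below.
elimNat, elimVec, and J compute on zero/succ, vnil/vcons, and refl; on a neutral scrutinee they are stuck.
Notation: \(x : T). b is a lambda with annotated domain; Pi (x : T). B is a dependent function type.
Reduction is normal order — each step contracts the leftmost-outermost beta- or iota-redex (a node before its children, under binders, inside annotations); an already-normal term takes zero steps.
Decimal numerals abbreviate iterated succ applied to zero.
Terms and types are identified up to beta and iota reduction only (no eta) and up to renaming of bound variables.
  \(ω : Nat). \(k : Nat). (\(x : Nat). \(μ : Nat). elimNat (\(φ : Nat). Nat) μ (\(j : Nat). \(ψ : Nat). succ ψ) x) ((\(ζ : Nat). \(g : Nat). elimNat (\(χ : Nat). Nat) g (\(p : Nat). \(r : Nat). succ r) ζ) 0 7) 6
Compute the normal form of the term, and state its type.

reduced normal form:
  \(ω : Nat). \(k : Nat). 13
the term's type:
  Pi (ω : Nat). Pi (k : Nat). Nat


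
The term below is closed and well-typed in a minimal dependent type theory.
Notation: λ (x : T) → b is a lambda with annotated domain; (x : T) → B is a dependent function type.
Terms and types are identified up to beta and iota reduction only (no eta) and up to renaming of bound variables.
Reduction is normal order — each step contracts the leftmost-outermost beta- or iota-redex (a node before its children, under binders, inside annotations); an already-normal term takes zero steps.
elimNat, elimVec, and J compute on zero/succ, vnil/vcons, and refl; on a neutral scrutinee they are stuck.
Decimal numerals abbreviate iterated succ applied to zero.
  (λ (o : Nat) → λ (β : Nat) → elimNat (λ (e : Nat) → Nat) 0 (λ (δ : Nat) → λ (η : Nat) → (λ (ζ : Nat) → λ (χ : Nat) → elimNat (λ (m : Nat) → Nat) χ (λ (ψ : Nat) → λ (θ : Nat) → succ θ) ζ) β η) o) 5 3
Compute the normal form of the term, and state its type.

resulting normal form:
  15
inferred type:
  Nat


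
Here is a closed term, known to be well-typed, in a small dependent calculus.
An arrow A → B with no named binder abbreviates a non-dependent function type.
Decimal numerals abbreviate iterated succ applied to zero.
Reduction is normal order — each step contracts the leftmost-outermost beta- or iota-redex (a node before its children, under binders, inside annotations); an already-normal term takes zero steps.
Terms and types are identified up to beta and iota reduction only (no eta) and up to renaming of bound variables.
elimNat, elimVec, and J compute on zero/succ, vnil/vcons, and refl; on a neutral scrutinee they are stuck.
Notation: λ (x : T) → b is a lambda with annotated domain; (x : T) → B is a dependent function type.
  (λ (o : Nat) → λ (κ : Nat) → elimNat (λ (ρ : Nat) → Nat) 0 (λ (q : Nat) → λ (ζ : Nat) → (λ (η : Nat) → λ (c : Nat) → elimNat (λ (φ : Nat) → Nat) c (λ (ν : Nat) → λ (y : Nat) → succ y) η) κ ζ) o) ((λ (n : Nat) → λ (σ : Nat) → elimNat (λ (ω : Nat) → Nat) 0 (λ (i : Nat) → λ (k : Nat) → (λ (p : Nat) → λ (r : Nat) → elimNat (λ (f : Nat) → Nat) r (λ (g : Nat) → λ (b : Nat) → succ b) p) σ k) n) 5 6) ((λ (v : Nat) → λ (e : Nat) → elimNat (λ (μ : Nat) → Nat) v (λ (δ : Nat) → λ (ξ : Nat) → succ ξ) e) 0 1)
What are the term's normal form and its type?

normal form:
  30
the term's type:
  Nat
observation: 228 normal-order steps separate the term from its normal form.


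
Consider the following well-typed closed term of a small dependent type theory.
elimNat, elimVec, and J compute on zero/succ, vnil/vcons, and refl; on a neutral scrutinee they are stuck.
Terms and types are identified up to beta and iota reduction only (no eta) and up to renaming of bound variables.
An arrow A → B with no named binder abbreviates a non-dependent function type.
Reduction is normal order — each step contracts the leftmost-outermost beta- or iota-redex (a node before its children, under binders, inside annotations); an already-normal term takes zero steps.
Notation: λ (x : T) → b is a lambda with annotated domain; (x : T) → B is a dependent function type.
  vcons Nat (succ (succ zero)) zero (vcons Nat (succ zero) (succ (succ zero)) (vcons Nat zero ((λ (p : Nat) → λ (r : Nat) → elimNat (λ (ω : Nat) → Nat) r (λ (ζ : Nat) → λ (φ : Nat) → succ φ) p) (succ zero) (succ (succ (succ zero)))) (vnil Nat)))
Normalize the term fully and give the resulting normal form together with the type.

normal form:
  vcons Nat (succ (succ zero)) zero (vcons Nat (succ zero) (succ (succ zero)) (vcons Nat zero (succ (succ (succ (succ zero)))) (vnil Nat)))
inferred type:
  Vec Nat (succ (succ (succ zero)))


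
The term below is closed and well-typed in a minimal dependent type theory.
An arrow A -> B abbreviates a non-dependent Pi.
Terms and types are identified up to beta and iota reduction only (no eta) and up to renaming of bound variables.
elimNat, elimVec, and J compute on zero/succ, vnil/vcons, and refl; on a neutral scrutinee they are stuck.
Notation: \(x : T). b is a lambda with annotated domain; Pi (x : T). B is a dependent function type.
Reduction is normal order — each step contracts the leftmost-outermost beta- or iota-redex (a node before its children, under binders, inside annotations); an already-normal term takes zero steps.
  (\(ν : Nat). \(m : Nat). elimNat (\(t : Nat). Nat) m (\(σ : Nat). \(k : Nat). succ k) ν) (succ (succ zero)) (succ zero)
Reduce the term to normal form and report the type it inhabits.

resulting normal form:
  succ (succ (succ zero))
type:
  Nat
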